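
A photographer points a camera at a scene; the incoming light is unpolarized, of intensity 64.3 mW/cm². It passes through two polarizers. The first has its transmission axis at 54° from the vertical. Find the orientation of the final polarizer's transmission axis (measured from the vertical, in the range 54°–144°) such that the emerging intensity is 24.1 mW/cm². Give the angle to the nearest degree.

Unpolarized light through the first polarizer → I₁ = ½ I₀, now polarized at 54°.
Target fraction: 24.1 / 64.3 mW/cm² = 0.3748 of I₀.
Need I₂/I₀ = 0.3748, so cos²(θ − 54°) = 0.3748 / 0.5 = 0.7496.
θ − 54° = arccos(√0.7496) = 30.0°, giving θ ≈ 54 + 30.0 = 84.0°.

θ ≈ 84°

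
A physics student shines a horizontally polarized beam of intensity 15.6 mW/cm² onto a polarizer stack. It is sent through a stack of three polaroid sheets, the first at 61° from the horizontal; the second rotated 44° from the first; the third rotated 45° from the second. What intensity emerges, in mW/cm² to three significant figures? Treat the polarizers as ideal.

I ≈ 0.949 mW/cm²

By Malus's law, I₁ = 15.6 mW/cm² · cos²(61°) = 3.667 mW/cm².
I₂ = I₁ · cos²(44°) = 3.667 · 0.5174 = 1.897 mW/cm².
I₃ = I₂ · cos²(45°) = 1.897 · 0.5 = 0.9486 mW/cm².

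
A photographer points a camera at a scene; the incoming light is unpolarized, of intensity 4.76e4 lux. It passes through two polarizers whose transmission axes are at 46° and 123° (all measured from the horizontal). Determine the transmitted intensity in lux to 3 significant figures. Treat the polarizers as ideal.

I ≈ 1200 lux

Unpolarized light through the first polarizer → I₁ = 4.76e4 lux/2 = 2.38e+04 lux, polarized at 46°.
I₂ = I₁ · cos²(77°) = 2.38e+04 · 0.0506 = 1204 lux.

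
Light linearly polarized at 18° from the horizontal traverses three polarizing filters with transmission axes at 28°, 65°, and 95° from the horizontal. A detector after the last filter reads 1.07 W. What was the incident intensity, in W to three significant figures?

By Malus's law, I₁ = I₀ cos²(28° − 18°) = I₀ cos²(10°) = 0.9698 I₀.
I₂ = I₁ cos²(65° − 28°) = 0.9698 I₀ · cos²(37°) = 0.6186 I₀.
I₃ = I₂ cos²(95° − 65°) = 0.6186 I₀ · cos²(30°) = 0.4639 I₀.
So 1.07 W = 0.4639 I₀, giving I₀ = 1.07/0.4639 = 2.306 W.

I₀ ≈ 2.31 W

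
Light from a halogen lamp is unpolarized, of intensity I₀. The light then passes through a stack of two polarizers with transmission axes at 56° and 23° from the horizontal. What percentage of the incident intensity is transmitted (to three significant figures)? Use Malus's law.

Unpolarized light through the first polarizer → I₁ = ½ I₀, now polarized at 56°.
I₂ = I₁ cos²(23° − 56°) = 0.5 I₀ · cos²(33°) = 0.3517 I₀.
That is 35.17% of the incident intensity.

≈ 35.2%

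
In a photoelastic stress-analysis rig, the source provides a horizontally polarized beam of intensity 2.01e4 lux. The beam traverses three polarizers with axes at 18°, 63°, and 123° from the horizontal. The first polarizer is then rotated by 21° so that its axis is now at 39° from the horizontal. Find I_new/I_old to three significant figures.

Before rotation:
By Malus's law, I₁ = I₀ cos²(18° − 0°) = I₀ cos²(18°) = 0.9045 I₀.
I₂ = I₁ cos²(63° − 18°) = 0.9045 I₀ · cos²(45°) = 0.4523 I₀.
I₃ = I₂ cos²(123° − 63°) = 0.4523 I₀ · cos²(60°) = 0.1131 I₀.
After rotation:
I₁ = I₀ cos²(39° − 0°) = I₀ cos²(39°) = 0.604 I₀.
I₂ = I₁ cos²(63° − 39°) = 0.604 I₀ · cos²(24°) = 0.504 I₀.
I₃ = I₂ cos²(123° − 63°) = 0.504 I₀ · cos²(60°) = 0.126 I₀.
Ratio = 0.126 / 0.1131 = 1.115.

I_new/I_old ≈ 1.11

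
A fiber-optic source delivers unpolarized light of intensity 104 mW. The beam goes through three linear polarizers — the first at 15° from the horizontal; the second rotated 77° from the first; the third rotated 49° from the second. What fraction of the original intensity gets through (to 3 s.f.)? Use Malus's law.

Unpolarized light through the first polarizer → I₁ = 104 mW/2 = 52 mW, polarized at 15°.
I₂ = I₁ · cos²(77°) = 52 · 0.0506 = 2.631 mW.
I₃ = I₂ · cos²(49°) = 2.631 · 0.4304 = 1.133 mW.
Transmitted fraction = 0.01089.

I/I₀ ≈ 0.0109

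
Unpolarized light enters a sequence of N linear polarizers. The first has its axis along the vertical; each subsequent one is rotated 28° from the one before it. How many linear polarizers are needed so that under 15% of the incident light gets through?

N = 6

First polarizer halves the unpolarized light: factor 1/2.
Each further stage multiplies by cos²(28°) = 0.7796.
After N polarizers: T = 0.5·0.7796^(N−1). Require T < 0.15 ⇒ N−1 > ln(0.15/0.5)/ln(0.7796) = 4.84, so N−1 ≥ 5 and N = 6.
Check: N=6 gives T = 0.144 < 0.15; N=5 gives T = 0.1847.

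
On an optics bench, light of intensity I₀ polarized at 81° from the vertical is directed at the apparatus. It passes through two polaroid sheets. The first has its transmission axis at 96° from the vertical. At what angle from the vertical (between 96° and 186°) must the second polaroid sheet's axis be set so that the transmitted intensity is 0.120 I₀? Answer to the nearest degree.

By Malus's law, I₁ = I₀ cos²(96° − 81°) = I₀ cos²(15°) = 0.933 I₀.
Need I₂/I₀ = 0.12, so cos²(θ − 96°) = 0.12 / 0.933 = 0.1286.
θ − 96° = arccos(√0.1286) = 69.0°, giving θ ≈ 96 + 69.0 = 165.0°.

θ ≈ 165°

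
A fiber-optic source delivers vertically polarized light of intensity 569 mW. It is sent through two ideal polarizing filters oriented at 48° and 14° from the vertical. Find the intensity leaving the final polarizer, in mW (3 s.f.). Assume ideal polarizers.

I₁ = 569 mW · cos²(48°) = 254.8 mW.
I₂ = I₁ · cos²(34°) = 254.8 · 0.6873 = 175.1 mW.

I ≈ 175 mW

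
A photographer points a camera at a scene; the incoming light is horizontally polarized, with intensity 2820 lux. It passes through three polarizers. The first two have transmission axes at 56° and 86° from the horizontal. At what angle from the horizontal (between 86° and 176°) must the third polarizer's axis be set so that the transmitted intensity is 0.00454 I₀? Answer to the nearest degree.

θ ≈ 168°

By Malus's law, I₁ = I₀ cos²(56° − 0°) = I₀ cos²(56°) = 0.3127 I₀.
I₂ = I₁ cos²(86° − 56°) = 0.3127 I₀ · cos²(30°) = 0.2345 I₀.
Need I₃/I₀ = 0.00454, so cos²(θ − 86°) = 0.00454 / 0.2345 = 0.01936.
θ − 86° = arccos(√0.01936) = 82.0°, giving θ ≈ 86 + 82.0 = 168.0°.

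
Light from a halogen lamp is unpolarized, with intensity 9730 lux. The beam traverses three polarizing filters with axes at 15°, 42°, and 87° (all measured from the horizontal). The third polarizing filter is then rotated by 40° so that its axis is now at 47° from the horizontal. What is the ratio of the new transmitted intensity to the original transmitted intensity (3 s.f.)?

I_new/I_old ≈ 1.98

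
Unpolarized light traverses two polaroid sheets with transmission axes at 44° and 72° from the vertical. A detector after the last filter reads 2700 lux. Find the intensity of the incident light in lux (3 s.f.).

Unpolarized light through the first polarizer → I₁ = ½ I₀, now polarized at 44°.
I₂ = I₁ cos²(72° − 44°) = 0.5 I₀ · cos²(28°) = 0.3898 I₀.
So 2700 lux = 0.3898 I₀, giving I₀ = 2700/0.3898 = 6927 lux.

I₀ ≈ 6930 lux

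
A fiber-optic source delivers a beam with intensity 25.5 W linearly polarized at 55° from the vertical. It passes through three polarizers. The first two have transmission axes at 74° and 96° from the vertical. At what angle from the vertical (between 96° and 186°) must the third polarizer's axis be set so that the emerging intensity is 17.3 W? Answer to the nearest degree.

By Malus's law, I₁ = I₀ cos²(74° − 55°) = I₀ cos²(19°) = 0.894 I₀.
I₂ = I₁ cos²(96° − 74°) = 0.894 I₀ · cos²(22°) = 0.7685 I₀.
Target fraction: 17.3 / 25.5 W = 0.6784 of I₀.
Need I₃/I₀ = 0.6784, so cos²(θ − 96°) = 0.6784 / 0.7685 = 0.8827.
θ − 96° = arccos(√0.8827) = 20.0°, giving θ ≈ 96 + 20.0 = 116.0°.

θ ≈ 116°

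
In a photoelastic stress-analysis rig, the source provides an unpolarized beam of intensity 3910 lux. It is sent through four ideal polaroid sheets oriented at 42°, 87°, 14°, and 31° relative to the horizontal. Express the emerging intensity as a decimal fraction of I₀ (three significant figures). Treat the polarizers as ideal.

I/I₀ ≈ 0.0195

Unpolarized light through the first polarizer → I₁ = 3910 lux/2 = 1955 lux, polarized at 42°.
I₂ = I₁ · cos²(45°) = 1955 · 0.5 = 977.5 lux.
I₃ = I₂ · cos²(73°) = 977.5 · 0.08548 = 83.56 lux.
I₄ = I₃ · cos²(17°) = 83.56 · 0.9145 = 76.42 lux.
Transmitted fraction = 0.01954.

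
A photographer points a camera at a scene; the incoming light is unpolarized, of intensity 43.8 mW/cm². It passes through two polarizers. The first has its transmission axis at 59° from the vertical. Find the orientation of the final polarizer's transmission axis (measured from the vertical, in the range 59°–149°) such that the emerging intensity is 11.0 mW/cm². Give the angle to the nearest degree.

Unpolarized light through the first polarizer → I₁ = ½ I₀, now polarized at 59°.
Target fraction: 11.0 / 43.8 mW/cm² = 0.2511 of I₀.
Need I₂/I₀ = 0.2511, so cos²(θ − 59°) = 0.2511 / 0.5 = 0.5023.
θ − 59° = arccos(√0.5023) = 44.9°, giving θ ≈ 59 + 44.9 = 103.9°.

θ ≈ 104°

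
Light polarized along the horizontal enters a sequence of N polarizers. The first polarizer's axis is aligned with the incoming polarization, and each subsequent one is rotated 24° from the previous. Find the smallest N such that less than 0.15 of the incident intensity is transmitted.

N = 12

First polarizer is aligned with the polarization: full transmission.
Each further stage multiplies by cos²(24°) = 0.8346.
After N polarizers: T = 0.8346^(N−1). Require T < 0.15 ⇒ N−1 > ln(0.15)/ln(0.8346) = 10.49, so N−1 ≥ 11 and N = 12.
Check: N=12 gives T = 0.1368 < 0.15; N=11 gives T = 0.1639.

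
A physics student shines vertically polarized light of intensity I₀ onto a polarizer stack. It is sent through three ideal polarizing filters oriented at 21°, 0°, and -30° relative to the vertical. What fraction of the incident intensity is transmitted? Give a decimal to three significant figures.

I₁ = I₀ cos²(21° − 0°) = I₀ cos²(21°) = 0.8716 I₀.
I₂ = I₁ cos²(0° − 21°) = 0.8716 I₀ · cos²(21°) = 0.7596 I₀.
I₃ = I₂ cos²(-30° − 0°) = 0.7596 I₀ · cos²(30°) = 0.5697 I₀.
Transmitted fraction = 0.5697.

≈ 0.570 I₀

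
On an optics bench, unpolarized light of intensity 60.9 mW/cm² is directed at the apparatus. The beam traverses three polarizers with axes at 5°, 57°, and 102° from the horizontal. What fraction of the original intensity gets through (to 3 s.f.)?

I/I₀ ≈ 0.0948

Unpolarized light through the first polarizer → I₁ = 60.9 mW/cm²/2 = 30.45 mW/cm², polarized at 5°.
I₂ = I₁ · cos²(52°) = 30.45 · 0.379 = 11.54 mW/cm².
I₃ = I₂ · cos²(45°) = 11.54 · 0.5 = 5.771 mW/cm².
Transmitted fraction = 0.09476.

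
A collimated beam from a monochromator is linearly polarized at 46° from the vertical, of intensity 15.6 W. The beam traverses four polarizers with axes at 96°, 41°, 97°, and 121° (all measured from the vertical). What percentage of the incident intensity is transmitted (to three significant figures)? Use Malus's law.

≈ 3.55%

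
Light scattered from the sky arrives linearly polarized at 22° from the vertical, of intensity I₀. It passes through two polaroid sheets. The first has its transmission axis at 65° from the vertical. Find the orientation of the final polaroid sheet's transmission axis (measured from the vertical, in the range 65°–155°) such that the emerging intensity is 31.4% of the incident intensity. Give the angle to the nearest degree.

θ ≈ 105°

I₁ = I₀ cos²(65° − 22°) = I₀ cos²(43°) = 0.5349 I₀.
Need I₂/I₀ = 0.314, so cos²(θ − 65°) = 0.314 / 0.5349 = 0.587.
θ − 65° = arccos(√0.587) = 40.0°, giving θ ≈ 65 + 40.0 = 105.0°.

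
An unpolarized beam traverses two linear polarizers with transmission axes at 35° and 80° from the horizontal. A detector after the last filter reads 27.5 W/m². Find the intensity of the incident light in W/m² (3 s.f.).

I₀ ≈ 110 W/m²

Unpolarized light through the first polarizer → I₁ = ½ I₀, now polarized at 35°.
I₂ = I₁ cos²(80° − 35°) = 0.5 I₀ · cos²(45°) = 0.25 I₀.
So 27.5 W/m² = 0.25 I₀, giving I₀ = 27.5/0.25 = 110 W/m².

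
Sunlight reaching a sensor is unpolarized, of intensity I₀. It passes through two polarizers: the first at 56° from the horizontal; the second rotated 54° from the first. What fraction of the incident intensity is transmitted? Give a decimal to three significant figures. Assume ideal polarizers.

≈ 0.173 I₀

Unpolarized light through the first polarizer → I₁ = ½ I₀, now polarized at 56°.
I₂ = I₁ cos²(54°) = 0.5 · 0.3455 I₀ = 0.1727 I₀.
Transmitted fraction = 0.1727.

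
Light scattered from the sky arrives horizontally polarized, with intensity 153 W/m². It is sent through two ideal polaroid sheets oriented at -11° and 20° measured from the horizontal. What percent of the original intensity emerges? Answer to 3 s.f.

I₁ = 153 W/m² · cos²(11°) = 147.4 W/m².
I₂ = I₁ · cos²(31°) = 147.4 · 0.7347 = 108.3 W/m².
That is 70.8% of the incident intensity.

≈ 70.8%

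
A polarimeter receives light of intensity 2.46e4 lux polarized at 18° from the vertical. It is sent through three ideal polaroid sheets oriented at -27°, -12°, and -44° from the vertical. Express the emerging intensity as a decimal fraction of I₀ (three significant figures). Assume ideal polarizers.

I/I₀ ≈ 0.336

By Malus's law, I₁ = 2.46e4 lux · cos²(45°) = 1.23e+04 lux.
I₂ = I₁ · cos²(15°) = 1.23e+04 · 0.933 = 1.148e+04 lux.
I₃ = I₂ · cos²(32°) = 1.148e+04 · 0.7192 = 8253 lux.
Transmitted fraction = 0.3355.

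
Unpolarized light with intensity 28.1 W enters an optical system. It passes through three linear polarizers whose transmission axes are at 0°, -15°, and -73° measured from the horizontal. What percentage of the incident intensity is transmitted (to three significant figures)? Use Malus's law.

≈ 13.1%

Unpolarized light through the first polarizer → I₁ = 28.1 W/2 = 14.05 W, polarized at 0°.
I₂ = I₁ · cos²(15°) = 14.05 · 0.933 = 13.11 W.
I₃ = I₂ · cos²(58°) = 13.11 · 0.2808 = 3.681 W.
That is 13.1% of the incident intensity.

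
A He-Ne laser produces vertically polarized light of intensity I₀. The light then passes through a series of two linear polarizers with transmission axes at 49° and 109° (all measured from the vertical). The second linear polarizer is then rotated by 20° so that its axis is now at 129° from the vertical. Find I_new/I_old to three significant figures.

I_new/I_old ≈ 0.121

Before rotation:
By Malus's law, I₁ = I₀ cos²(49° − 0°) = I₀ cos²(49°) = 0.4304 I₀.
I₂ = I₁ cos²(109° − 49°) = 0.4304 I₀ · cos²(60°) = 0.1076 I₀.
After rotation:
I₁ = I₀ cos²(49° − 0°) = I₀ cos²(49°) = 0.4304 I₀.
I₂ = I₁ cos²(129° − 49°) = 0.4304 I₀ · cos²(80°) = 0.01298 I₀.
Ratio = 0.01298 / 0.1076 = 0.1206.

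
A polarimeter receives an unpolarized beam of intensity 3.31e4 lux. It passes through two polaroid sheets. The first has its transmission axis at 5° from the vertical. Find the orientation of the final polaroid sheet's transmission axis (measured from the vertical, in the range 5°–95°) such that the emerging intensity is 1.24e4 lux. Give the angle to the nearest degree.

θ ≈ 35°

Unpolarized light through the first polarizer → I₁ = ½ I₀, now polarized at 5°.
Target fraction: 1.24e4 / 3.31e4 lux = 0.3746 of I₀.
Need I₂/I₀ = 0.3746, so cos²(θ − 5°) = 0.3746 / 0.5 = 0.7492.
θ − 5° = arccos(√0.7492) = 30.0°, giving θ ≈ 5 + 30.0 = 35.0°.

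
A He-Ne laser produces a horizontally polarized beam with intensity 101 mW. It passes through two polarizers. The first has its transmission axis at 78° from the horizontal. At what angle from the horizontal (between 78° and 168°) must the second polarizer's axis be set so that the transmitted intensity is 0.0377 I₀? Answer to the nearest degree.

θ ≈ 99°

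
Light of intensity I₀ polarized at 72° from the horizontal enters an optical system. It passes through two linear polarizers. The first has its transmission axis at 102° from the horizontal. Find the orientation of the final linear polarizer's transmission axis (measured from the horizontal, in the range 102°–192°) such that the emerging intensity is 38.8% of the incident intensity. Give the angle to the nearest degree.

θ ≈ 146°

By Malus's law, I₁ = I₀ cos²(102° − 72°) = I₀ cos²(30°) = 0.75 I₀.
Need I₂/I₀ = 0.388, so cos²(θ − 102°) = 0.388 / 0.75 = 0.5173.
θ − 102° = arccos(√0.5173) = 44.0°, giving θ ≈ 102 + 44.0 = 146.0°.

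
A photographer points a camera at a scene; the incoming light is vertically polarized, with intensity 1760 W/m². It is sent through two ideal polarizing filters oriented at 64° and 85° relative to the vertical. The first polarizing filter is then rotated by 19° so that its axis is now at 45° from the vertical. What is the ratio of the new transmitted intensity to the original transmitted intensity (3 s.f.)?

I_new/I_old ≈ 1.75

Before rotation:
I₁ = I₀ cos²(64° − 0°) = I₀ cos²(64°) = 0.1922 I₀.
I₂ = I₁ cos²(85° − 64°) = 0.1922 I₀ · cos²(21°) = 0.1675 I₀.
After rotation:
I₁ = I₀ cos²(45° − 0°) = I₀ cos²(45°) = 0.5 I₀.
I₂ = I₁ cos²(85° − 45°) = 0.5 I₀ · cos²(40°) = 0.2934 I₀.
Ratio = 0.2934 / 0.1675 = 1.752.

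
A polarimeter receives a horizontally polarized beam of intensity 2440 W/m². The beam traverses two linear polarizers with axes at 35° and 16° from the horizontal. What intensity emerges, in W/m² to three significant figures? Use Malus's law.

By Malus's law, I₁ = 2440 W/m² · cos²(35°) = 1637 W/m².
I₂ = I₁ · cos²(19°) = 1637 · 0.894 = 1464 W/m².

I ≈ 1460 W/m²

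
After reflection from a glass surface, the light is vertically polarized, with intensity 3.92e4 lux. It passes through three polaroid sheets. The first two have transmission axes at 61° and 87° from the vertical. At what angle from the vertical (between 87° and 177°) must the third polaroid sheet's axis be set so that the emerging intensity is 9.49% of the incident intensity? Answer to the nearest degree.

I₁ = I₀ cos²(61° − 0°) = I₀ cos²(61°) = 0.235 I₀.
I₂ = I₁ cos²(87° − 61°) = 0.235 I₀ · cos²(26°) = 0.1899 I₀.
Need I₃/I₀ = 0.0949, so cos²(θ − 87°) = 0.0949 / 0.1899 = 0.4998.
θ − 87° = arccos(√0.4998) = 45.0°, giving θ ≈ 87 + 45.0 = 132.0°.

θ ≈ 132°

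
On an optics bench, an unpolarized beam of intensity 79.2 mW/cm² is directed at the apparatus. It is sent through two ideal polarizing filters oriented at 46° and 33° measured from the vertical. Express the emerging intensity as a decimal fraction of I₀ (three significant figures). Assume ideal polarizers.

Unpolarized light through the first polarizer → I₁ = 79.2 mW/cm²/2 = 39.6 mW/cm², polarized at 46°.
I₂ = I₁ · cos²(13°) = 39.6 · 0.9494 = 37.6 mW/cm².
Transmitted fraction = 0.4747.

I/I₀ ≈ 0.475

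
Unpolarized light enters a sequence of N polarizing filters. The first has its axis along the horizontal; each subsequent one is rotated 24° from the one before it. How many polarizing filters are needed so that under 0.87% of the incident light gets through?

N = 24

First polarizer halves the unpolarized light: factor 1/2.
Each further stage multiplies by cos²(24°) = 0.8346.
After N polarizers: T = 0.5·0.8346^(N−1). Require T < 0.0087 ⇒ N−1 > ln(0.0087/0.5)/ln(0.8346) = 22.40, so N−1 ≥ 23 and N = 24.
Check: N=24 gives T = 0.007808 < 0.0087; N=23 gives T = 0.009356.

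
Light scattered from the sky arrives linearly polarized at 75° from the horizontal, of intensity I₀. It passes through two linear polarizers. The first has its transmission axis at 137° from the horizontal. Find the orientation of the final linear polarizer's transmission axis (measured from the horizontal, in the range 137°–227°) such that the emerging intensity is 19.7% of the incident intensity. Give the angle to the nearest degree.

I₁ = I₀ cos²(137° − 75°) = I₀ cos²(62°) = 0.2204 I₀.
Need I₂/I₀ = 0.197, so cos²(θ − 137°) = 0.197 / 0.2204 = 0.8938.
θ − 137° = arccos(√0.8938) = 19.0°, giving θ ≈ 137 + 19.0 = 156.0°.

θ ≈ 156°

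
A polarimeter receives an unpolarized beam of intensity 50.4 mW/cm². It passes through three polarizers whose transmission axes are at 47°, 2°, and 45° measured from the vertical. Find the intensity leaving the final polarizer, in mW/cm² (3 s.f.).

I ≈ 6.74 mW/cm²

Unpolarized light through the first polarizer → I₁ = 50.4 mW/cm²/2 = 25.2 mW/cm², polarized at 47°.
I₂ = I₁ · cos²(45°) = 25.2 · 0.5 = 12.6 mW/cm².
I₃ = I₂ · cos²(43°) = 12.6 · 0.5349 = 6.739 mW/cm².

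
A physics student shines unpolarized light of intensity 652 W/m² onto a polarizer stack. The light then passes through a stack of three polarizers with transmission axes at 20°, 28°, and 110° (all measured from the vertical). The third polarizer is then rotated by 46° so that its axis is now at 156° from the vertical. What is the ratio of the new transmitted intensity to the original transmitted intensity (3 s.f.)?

I_new/I_old ≈ 19.6

Before rotation:
Unpolarized light through the first polarizer → I₁ = ½ I₀, now polarized at 20°.
I₂ = I₁ cos²(28° − 20°) = 0.5 I₀ · cos²(8°) = 0.4903 I₀.
I₃ = I₂ cos²(110° − 28°) = 0.4903 I₀ · cos²(82°) = 0.009497 I₀.
After rotation:
Unpolarized light through the first polarizer → I₁ = ½ I₀, now polarized at 20°.
I₂ = I₁ cos²(28° − 20°) = 0.5 I₀ · cos²(8°) = 0.4903 I₀.
Angle between axes 2 and 3: 52°. I₃ = 0.4903 I₀ · cos²(52°) = 0.1858 I₀.
Ratio = 0.1858 / 0.009497 = 19.57.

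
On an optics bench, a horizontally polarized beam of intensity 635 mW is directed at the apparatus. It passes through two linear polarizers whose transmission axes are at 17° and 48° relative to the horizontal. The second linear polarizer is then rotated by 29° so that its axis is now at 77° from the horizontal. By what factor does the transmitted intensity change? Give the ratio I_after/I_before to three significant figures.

I_new/I_old ≈ 0.340

Before rotation:
By Malus's law, I₁ = I₀ cos²(17° − 0°) = I₀ cos²(17°) = 0.9145 I₀.
I₂ = I₁ cos²(48° − 17°) = 0.9145 I₀ · cos²(31°) = 0.6719 I₀.
After rotation:
I₁ = I₀ cos²(17° − 0°) = I₀ cos²(17°) = 0.9145 I₀.
I₂ = I₁ cos²(77° − 17°) = 0.9145 I₀ · cos²(60°) = 0.2286 I₀.
Ratio = 0.2286 / 0.6719 = 0.3403.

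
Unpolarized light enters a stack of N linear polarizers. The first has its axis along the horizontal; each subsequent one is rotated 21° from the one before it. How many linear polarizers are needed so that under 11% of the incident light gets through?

First polarizer halves the unpolarized light: factor 1/2.
Each further stage multiplies by cos²(21°) = 0.8716.
After N polarizers: T = 0.5·0.8716^(N−1). Require T < 0.11 ⇒ N−1 > ln(0.11/0.5)/ln(0.8716) = 11.02, so N−1 ≥ 12 and N = 13.
Check: N=13 gives T = 0.09608 < 0.11; N=12 gives T = 0.1102.

N = 13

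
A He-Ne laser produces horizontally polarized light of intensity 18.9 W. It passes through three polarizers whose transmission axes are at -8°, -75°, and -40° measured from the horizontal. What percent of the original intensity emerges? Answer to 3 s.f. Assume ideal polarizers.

≈ 10.0%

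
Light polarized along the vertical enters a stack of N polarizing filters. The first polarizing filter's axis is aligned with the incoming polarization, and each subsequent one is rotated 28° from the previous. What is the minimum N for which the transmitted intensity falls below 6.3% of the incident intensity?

First polarizer is aligned with the polarization: full transmission.
Each further stage multiplies by cos²(28°) = 0.7796.
After N polarizers: T = 0.7796^(N−1). Require T < 0.063 ⇒ N−1 > ln(0.063)/ln(0.7796) = 11.10, so N−1 ≥ 12 and N = 13.
Check: N=13 gives T = 0.0504 < 0.063; N=12 gives T = 0.06465.

N = 13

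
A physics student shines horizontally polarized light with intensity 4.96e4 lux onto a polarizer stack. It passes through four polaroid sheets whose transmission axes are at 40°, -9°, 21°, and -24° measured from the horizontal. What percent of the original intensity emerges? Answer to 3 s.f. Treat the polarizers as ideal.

≈ 9.47%

I₁ = 4.96e4 lux · cos²(40°) = 2.911e+04 lux.
I₂ = I₁ · cos²(49°) = 2.911e+04 · 0.4304 = 1.253e+04 lux.
I₃ = I₂ · cos²(30°) = 1.253e+04 · 0.75 = 9396 lux.
I₄ = I₃ · cos²(45°) = 9396 · 0.5 = 4698 lux.
That is 9.472% of the incident intensity.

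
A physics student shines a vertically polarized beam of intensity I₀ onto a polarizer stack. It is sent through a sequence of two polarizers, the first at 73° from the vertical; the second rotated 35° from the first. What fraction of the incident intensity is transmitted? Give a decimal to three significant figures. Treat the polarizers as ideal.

≈ 0.0574 I₀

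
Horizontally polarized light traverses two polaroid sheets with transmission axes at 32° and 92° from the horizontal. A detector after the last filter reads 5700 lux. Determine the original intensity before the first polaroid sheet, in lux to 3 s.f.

I₀ ≈ 3.17e4 lux

By Malus's law, I₁ = I₀ cos²(32° − 0°) = I₀ cos²(32°) = 0.7192 I₀.
I₂ = I₁ cos²(92° − 32°) = 0.7192 I₀ · cos²(60°) = 0.1798 I₀.
So 5700 lux = 0.1798 I₀, giving I₀ = 5700/0.1798 = 3.17e+04 lux.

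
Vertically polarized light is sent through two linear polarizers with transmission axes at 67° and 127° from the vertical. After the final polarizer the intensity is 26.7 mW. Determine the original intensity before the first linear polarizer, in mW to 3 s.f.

I₁ = I₀ cos²(67° − 0°) = I₀ cos²(67°) = 0.1527 I₀.
I₂ = I₁ cos²(127° − 67°) = 0.1527 I₀ · cos²(60°) = 0.03817 I₀.
So 26.7 mW = 0.03817 I₀, giving I₀ = 26.7/0.03817 = 699.5 mW.

I₀ ≈ 700 mW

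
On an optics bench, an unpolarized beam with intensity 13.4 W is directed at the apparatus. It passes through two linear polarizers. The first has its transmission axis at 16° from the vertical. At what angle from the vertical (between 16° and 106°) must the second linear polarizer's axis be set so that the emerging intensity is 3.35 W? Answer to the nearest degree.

Unpolarized light through the first polarizer → I₁ = ½ I₀, now polarized at 16°.
Target fraction: 3.35 / 13.4 W = 0.25 of I₀.
Need I₂/I₀ = 0.25, so cos²(θ − 16°) = 0.25 / 0.5 = 0.5.
θ − 16° = arccos(√0.5) = 45.0°, giving θ ≈ 16 + 45.0 = 61.0°.

θ ≈ 61°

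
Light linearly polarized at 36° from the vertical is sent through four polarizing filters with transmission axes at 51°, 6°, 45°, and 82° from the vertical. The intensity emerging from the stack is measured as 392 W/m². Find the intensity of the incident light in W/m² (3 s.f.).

I₁ = I₀ cos²(51° − 36°) = I₀ cos²(15°) = 0.933 I₀.
I₂ = I₁ cos²(6° − 51°) = 0.933 I₀ · cos²(45°) = 0.4665 I₀.
I₃ = I₂ cos²(45° − 6°) = 0.4665 I₀ · cos²(39°) = 0.2817 I₀.
I₄ = I₃ cos²(82° − 45°) = 0.2817 I₀ · cos²(37°) = 0.1797 I₀.
So 392 W/m² = 0.1797 I₀, giving I₀ = 392/0.1797 = 2181 W/m².

I₀ ≈ 2180 W/m²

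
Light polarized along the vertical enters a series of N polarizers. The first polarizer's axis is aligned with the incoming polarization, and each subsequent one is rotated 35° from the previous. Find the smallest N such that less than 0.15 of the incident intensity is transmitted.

First polarizer is aligned with the polarization: full transmission.
Each further stage multiplies by cos²(35°) = 0.671.
After N polarizers: T = 0.671^(N−1). Require T < 0.15 ⇒ N−1 > ln(0.15)/ln(0.671) = 4.76, so N−1 ≥ 5 and N = 6.
Check: N=6 gives T = 0.136 < 0.15; N=5 gives T = 0.2027.

N = 6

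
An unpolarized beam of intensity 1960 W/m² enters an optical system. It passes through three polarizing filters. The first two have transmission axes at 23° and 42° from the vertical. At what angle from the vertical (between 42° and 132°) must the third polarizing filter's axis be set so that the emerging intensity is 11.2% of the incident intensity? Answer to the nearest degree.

Unpolarized light through the first polarizer → I₁ = ½ I₀, now polarized at 23°.
I₂ = I₁ cos²(42° − 23°) = 0.5 I₀ · cos²(19°) = 0.447 I₀.
Need I₃/I₀ = 0.112, so cos²(θ − 42°) = 0.112 / 0.447 = 0.2506.
θ − 42° = arccos(√0.2506) = 60.0°, giving θ ≈ 42 + 60.0 = 102.0°.

θ ≈ 102°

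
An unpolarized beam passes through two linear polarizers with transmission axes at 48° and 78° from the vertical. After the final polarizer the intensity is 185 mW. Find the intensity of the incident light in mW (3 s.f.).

I₀ ≈ 493 mW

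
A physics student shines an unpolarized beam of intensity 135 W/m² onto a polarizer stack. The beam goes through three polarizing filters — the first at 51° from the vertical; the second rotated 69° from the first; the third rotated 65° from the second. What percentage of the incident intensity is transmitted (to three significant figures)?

≈ 1.15%

Unpolarized light through the first polarizer → I₁ = 135 W/m²/2 = 67.5 W/m², polarized at 51°.
I₂ = I₁ · cos²(69°) = 67.5 · 0.1284 = 8.669 W/m².
I₃ = I₂ · cos²(65°) = 8.669 · 0.1786 = 1.548 W/m².
That is 1.147% of the incident intensity.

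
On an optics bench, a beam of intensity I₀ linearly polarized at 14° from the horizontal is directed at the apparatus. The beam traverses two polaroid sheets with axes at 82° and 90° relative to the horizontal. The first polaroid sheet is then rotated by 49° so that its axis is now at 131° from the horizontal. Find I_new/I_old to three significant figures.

I_new/I_old ≈ 0.853

Before rotation:
By Malus's law, I₁ = I₀ cos²(82° − 14°) = I₀ cos²(68°) = 0.1403 I₀.
I₂ = I₁ cos²(90° − 82°) = 0.1403 I₀ · cos²(8°) = 0.1376 I₀.
After rotation:
I₁ = I₀ cos²(131° − 14°) = I₀ cos²(63°) = 0.2061 I₀.
I₂ = I₁ cos²(90° − 131°) = 0.2061 I₀ · cos²(41°) = 0.1174 I₀.
Ratio = 0.1174 / 0.1376 = 0.8531.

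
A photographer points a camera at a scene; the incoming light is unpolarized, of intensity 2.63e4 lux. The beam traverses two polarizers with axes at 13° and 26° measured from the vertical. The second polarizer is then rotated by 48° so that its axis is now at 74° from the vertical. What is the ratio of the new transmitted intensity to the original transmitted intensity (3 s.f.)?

Before rotation:
Unpolarized light through the first polarizer → I₁ = ½ I₀, now polarized at 13°.
I₂ = I₁ cos²(26° − 13°) = 0.5 I₀ · cos²(13°) = 0.4747 I₀.
After rotation:
Unpolarized light through the first polarizer → I₁ = ½ I₀, now polarized at 13°.
I₂ = I₁ cos²(74° − 13°) = 0.5 I₀ · cos²(61°) = 0.1175 I₀.
Ratio = 0.1175 / 0.4747 = 0.2476.

I_new/I_old ≈ 0.248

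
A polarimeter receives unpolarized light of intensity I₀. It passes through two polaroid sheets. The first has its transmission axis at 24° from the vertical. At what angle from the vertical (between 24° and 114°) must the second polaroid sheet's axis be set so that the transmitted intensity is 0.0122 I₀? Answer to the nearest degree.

θ ≈ 105°

Unpolarized light through the first polarizer → I₁ = ½ I₀, now polarized at 24°.
Need I₂/I₀ = 0.0122, so cos²(θ − 24°) = 0.0122 / 0.5 = 0.0244.
θ − 24° = arccos(√0.0244) = 81.0°, giving θ ≈ 24 + 81.0 = 105.0°.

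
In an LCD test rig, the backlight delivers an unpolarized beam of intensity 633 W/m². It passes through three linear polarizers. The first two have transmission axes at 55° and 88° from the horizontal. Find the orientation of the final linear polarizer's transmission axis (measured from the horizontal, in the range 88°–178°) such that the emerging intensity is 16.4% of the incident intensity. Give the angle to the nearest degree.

θ ≈ 135°

Unpolarized light through the first polarizer → I₁ = ½ I₀, now polarized at 55°.
I₂ = I₁ cos²(88° − 55°) = 0.5 I₀ · cos²(33°) = 0.3517 I₀.
Need I₃/I₀ = 0.164, so cos²(θ − 88°) = 0.164 / 0.3517 = 0.4663.
θ − 88° = arccos(√0.4663) = 46.9°, giving θ ≈ 88 + 46.9 = 134.9°.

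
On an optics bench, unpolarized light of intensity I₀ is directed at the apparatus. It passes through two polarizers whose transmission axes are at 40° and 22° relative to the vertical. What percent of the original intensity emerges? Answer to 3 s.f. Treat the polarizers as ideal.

≈ 45.2%

Unpolarized light through the first polarizer → I₁ = ½ I₀, now polarized at 40°.
I₂ = I₁ cos²(22° − 40°) = 0.5 I₀ · cos²(18°) = 0.4523 I₀.
That is 45.23% of the incident intensity.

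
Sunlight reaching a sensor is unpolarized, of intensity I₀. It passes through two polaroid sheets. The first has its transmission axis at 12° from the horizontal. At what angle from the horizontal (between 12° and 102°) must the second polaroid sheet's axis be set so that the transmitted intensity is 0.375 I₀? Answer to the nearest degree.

Unpolarized light through the first polarizer → I₁ = ½ I₀, now polarized at 12°.
Need I₂/I₀ = 0.375, so cos²(θ − 12°) = 0.375 / 0.5 = 0.75.
θ − 12° = arccos(√0.75) = 30.0°, giving θ ≈ 12 + 30.0 = 42.0°.

θ ≈ 42°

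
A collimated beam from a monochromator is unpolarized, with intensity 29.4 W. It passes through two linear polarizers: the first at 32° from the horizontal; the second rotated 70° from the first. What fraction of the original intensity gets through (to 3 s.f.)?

I/I₀ ≈ 0.0585

Unpolarized light through the first polarizer → I₁ = 29.4 W/2 = 14.7 W, polarized at 32°.
I₂ = I₁ · cos²(70°) = 14.7 · 0.117 = 1.72 W.
Transmitted fraction = 0.05849.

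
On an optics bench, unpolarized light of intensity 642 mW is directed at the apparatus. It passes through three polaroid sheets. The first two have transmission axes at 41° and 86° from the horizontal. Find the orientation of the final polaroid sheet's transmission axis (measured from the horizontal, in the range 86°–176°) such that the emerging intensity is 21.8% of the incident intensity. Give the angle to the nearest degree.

θ ≈ 107°

Unpolarized light through the first polarizer → I₁ = ½ I₀, now polarized at 41°.
I₂ = I₁ cos²(86° − 41°) = 0.5 I₀ · cos²(45°) = 0.25 I₀.
Need I₃/I₀ = 0.218, so cos²(θ − 86°) = 0.218 / 0.25 = 0.872.
θ − 86° = arccos(√0.872) = 21.0°, giving θ ≈ 86 + 21.0 = 107.0°.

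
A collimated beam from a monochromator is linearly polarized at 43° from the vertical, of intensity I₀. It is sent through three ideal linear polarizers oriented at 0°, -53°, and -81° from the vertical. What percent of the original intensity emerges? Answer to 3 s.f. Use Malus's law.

By Malus's law, I₁ = I₀ cos²(0° − 43°) = I₀ cos²(43°) = 0.5349 I₀.
I₂ = I₁ cos²(-53° − 0°) = 0.5349 I₀ · cos²(53°) = 0.1937 I₀.
I₃ = I₂ cos²(-81° + 53°) = 0.1937 I₀ · cos²(28°) = 0.151 I₀.
That is 15.1% of the incident intensity.

≈ 15.1%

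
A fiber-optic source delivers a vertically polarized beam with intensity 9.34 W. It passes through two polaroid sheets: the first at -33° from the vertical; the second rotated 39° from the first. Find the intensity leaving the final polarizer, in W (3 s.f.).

I ≈ 3.97 W

I₁ = 9.34 W · cos²(33°) = 6.569 W.
I₂ = I₁ · cos²(39°) = 6.569 · 0.604 = 3.968 W.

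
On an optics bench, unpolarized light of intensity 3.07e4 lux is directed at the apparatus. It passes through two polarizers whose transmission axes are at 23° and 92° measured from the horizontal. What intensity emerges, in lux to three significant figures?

Unpolarized light through the first polarizer → I₁ = 3.07e4 lux/2 = 1.535e+04 lux, polarized at 23°.
I₂ = I₁ · cos²(69°) = 1.535e+04 · 0.1284 = 1971 lux.

I ≈ 1970 lux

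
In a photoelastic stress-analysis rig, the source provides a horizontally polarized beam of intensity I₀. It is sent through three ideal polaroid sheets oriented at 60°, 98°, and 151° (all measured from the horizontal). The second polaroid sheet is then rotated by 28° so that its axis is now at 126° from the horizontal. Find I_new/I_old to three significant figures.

I_new/I_old ≈ 0.604

Before rotation:
I₁ = I₀ cos²(60° − 0°) = I₀ cos²(60°) = 0.25 I₀.
I₂ = I₁ cos²(98° − 60°) = 0.25 I₀ · cos²(38°) = 0.1552 I₀.
I₃ = I₂ cos²(151° − 98°) = 0.1552 I₀ · cos²(53°) = 0.05623 I₀.
After rotation:
I₁ = I₀ cos²(60° − 0°) = I₀ cos²(60°) = 0.25 I₀.
I₂ = I₁ cos²(126° − 60°) = 0.25 I₀ · cos²(66°) = 0.04136 I₀.
I₃ = I₂ cos²(151° − 126°) = 0.04136 I₀ · cos²(25°) = 0.03397 I₀.
Ratio = 0.03397 / 0.05623 = 0.6042.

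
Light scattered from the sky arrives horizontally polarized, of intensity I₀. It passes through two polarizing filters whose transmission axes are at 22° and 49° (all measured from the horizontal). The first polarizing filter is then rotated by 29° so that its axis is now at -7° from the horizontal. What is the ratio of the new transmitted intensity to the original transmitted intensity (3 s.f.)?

I_new/I_old ≈ 0.451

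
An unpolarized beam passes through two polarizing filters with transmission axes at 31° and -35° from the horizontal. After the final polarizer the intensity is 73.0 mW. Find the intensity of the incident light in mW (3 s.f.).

I₀ ≈ 883 mW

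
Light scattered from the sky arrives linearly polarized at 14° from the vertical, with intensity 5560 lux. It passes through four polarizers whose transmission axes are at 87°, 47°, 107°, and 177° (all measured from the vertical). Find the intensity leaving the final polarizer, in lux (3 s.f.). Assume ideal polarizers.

By Malus's law, I₁ = 5560 lux · cos²(73°) = 475.3 lux.
I₂ = I₁ · cos²(40°) = 475.3 · 0.5868 = 278.9 lux.
I₃ = I₂ · cos²(60°) = 278.9 · 0.25 = 69.73 lux.
I₄ = I₃ · cos²(70°) = 69.73 · 0.117 = 8.156 lux.

I ≈ 8.16 lux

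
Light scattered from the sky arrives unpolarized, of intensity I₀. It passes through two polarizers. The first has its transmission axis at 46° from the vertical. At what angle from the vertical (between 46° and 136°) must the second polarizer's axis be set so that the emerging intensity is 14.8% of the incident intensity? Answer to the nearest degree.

Unpolarized light through the first polarizer → I₁ = ½ I₀, now polarized at 46°.
Need I₂/I₀ = 0.148, so cos²(θ − 46°) = 0.148 / 0.5 = 0.296.
θ − 46° = arccos(√0.296) = 57.0°, giving θ ≈ 46 + 57.0 = 103.0°.

θ ≈ 103°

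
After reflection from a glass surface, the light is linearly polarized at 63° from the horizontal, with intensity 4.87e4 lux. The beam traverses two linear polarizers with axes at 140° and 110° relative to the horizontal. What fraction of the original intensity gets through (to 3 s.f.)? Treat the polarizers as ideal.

I₁ = 4.87e4 lux · cos²(77°) = 2464 lux.
I₂ = I₁ · cos²(30°) = 2464 · 0.75 = 1848 lux.
Transmitted fraction = 0.03795.

I/I₀ ≈ 0.0380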